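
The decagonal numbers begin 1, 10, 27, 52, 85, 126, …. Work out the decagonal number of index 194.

194·(4·194 − 3) = 194·773 = 149962.

149962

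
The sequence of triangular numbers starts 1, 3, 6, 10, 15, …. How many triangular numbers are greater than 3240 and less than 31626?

The n-th triangular number is n(n+1)/2.
Smallest index with value > 3240: n = 81 (giving 3321).
Largest index with value < 31626: n = 250 (giving 31375).
Indices 81 through 250: 170 terms.

170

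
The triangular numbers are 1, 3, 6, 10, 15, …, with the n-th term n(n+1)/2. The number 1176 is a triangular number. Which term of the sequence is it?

Set n(n+1)/2 = 1176, giving n² + n − 2352 = 0.
The discriminant is 1 + 8·1176 = 9409, and √9409 = 97.
So n = (-1 + 97) / 2 = 96/2 = 48.
Check: 48·49/2 = 1176. ✓

48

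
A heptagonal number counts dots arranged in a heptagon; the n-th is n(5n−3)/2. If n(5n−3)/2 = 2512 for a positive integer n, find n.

32

Set n(5n−3)/2 = 2512, giving 5n² − 3n − 5024 = 0.
The discriminant is 9 + 40·2512 = 100489, and √100489 = 317.
So n = (3 + 317) / 10 = 320/10 = 32.
Check: 32·(5·32 − 3)/2 = 2512. ✓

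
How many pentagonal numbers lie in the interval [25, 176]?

7

The n-th pentagonal number is n(3n−1)/2.
Smallest index with value ≥ 25: n = 5 (giving 35).
Largest index with value ≤ 176: n = 11 (giving 176).
Indices 5 through 11: 7 terms.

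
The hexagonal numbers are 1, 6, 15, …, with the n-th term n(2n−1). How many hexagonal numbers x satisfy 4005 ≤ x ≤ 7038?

15

The n-th hexagonal number is n(2n−1).
Smallest index with value ≥ 4005: n = 45 (giving 4005).
Largest index with value ≤ 7038: n = 59 (giving 6903).
Indices 45 through 59: 15 terms.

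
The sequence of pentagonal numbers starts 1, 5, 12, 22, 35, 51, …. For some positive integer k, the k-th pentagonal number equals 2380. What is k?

Set n(3n−1)/2 = 2380, giving 3n² − n − 4760 = 0.
The discriminant is 1 + 24·2380 = 57121, and √57121 = 239.
So n = (1 + 239) / 6 = 240/6 = 40.

40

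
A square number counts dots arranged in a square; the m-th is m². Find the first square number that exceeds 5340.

5476

Solve n² > 5340 for integer n.
The largest n with value ≤ 5340 is 73 (since 5329 ≤ 5340 < 5476), so the first above is n = 74, value 5476.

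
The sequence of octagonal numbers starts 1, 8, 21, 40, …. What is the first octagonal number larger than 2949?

3008

Solve n(3n−2) > 2949 for integer n.
The largest n with value ≤ 2949 is 31 (since 2821 ≤ 2949 < 3008), so the first above is n = 32, value 3008.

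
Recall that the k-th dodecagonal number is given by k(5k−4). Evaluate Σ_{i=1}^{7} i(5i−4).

588

Σ i(5i−4) = 5Σi² − 4Σi over i = 1..7.
Σi = 28 and Σi² = 140.
5·140 − 4·28 = 588.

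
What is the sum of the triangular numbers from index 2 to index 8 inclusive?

Σ i(i+1)/2 = (Σi² + Σi) / 2 over i = 2..8.
Σi = 36 − 1 = 35 and Σi² = 204 − 1 = 203.
(1·203 + 1·35) / 2 = 238/2 = 119.

119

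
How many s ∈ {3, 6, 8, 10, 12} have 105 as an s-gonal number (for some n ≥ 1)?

2

s = 3: P(3, 14) = 105. ✓
s = 6: P(6, 7) = 91 and P(6, 8) = 120; 105 is not s-gonal.
s = 8: P(8, 6) = 96 and P(8, 7) = 133; 105 is not s-gonal.
s = 10: P(10, 5) = 85 and P(10, 6) = 126; 105 is not s-gonal.
s = 12: P(12, 5) = 105. ✓
Hits: s ∈ {3, 12} → 2.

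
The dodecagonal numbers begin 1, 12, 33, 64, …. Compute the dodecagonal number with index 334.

The 334th dodecagonal number is n(5n−4) with n = 334.
334·(5·334 − 4) = 334·1666 = 556444.

556444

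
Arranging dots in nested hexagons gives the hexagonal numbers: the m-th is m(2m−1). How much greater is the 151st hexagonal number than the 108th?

22231

151·(2·151 − 1) = 45451 and 108·(2·108 − 1) = 23220.
Difference: 45451 − 23220 = 22231.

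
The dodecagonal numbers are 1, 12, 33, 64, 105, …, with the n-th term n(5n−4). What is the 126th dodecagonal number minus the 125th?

1251

Consecutive dodecagonal numbers differ by 10n − 9: here 10·126 − 9 = 1251.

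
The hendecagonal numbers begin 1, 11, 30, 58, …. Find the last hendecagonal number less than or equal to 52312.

Solve n(9n−7)/2 ≤ 52312 for integer n.
n = 108 gives 52110 ≤ 52312, while n = 109 gives 53083 > 52312; so the answer is 52110.

52110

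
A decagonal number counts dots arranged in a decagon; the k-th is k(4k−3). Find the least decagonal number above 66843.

67210

Solve n(4n−3) > 66843 for integer n.
The largest n with value ≤ 66843 is 129 (since 66177 ≤ 66843 < 67210), so the first above is n = 130, value 67210.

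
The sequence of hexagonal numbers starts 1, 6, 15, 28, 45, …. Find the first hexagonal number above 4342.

Solve n(2n−1) > 4342 for integer n.
The largest n with value ≤ 4342 is 46 (since 4186 ≤ 4342 < 4371), so the first above is n = 47, value 4371.

4371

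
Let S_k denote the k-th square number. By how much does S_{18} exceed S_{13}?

155

18² = 324 and 13² = 169.
Difference: 324 − 169 = 155.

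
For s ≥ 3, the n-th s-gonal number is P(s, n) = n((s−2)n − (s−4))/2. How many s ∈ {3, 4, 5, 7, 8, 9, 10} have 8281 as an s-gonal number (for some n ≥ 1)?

2

s = 3: P(3, 128) = 8256 and P(3, 129) = 8385; 8281 is not s-gonal.
s = 4: P(4, 91) = 8281. ✓
s = 5: P(5, 74) = 8177 and P(5, 75) = 8400; 8281 is not s-gonal.
s = 7: P(7, 57) = 8037 and P(7, 58) = 8323; 8281 is not s-gonal.
s = 8: P(8, 52) = 8008 and P(8, 53) = 8321; 8281 is not s-gonal.
s = 9: P(9, 49) = 8281. ✓
s = 10: P(10, 45) = 7965 and P(10, 46) = 8326; 8281 is not s-gonal.
Hits: s ∈ {4, 9} → 2.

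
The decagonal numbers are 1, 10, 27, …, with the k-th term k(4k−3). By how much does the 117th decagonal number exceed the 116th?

Consecutive decagonal numbers differ by 8n − 7: here 8·117 − 7 = 929.

929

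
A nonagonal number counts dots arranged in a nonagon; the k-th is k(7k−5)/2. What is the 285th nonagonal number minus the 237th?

87576

285·(7·285 − 5)/2 = 283575 and 237·(7·237 − 5)/2 = 195999.
Difference: 283575 − 195999 = 87576.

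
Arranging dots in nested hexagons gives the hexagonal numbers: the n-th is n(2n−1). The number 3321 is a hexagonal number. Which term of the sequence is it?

41

Set n(2n−1) = 3321, giving 2n² − n − 3321 = 0.
So n = (1 + 163) / 4 = 164/4 = 41.
Check: 41·(2·41 − 1) = 3321. ✓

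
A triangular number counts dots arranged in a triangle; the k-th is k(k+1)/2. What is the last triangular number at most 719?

Solve n(n+1)/2 ≤ 719 for integer n.
n = 37 gives 703 ≤ 719, while n = 38 gives 741 > 719; so the answer is 703.

703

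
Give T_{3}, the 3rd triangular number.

6

The 3rd triangular number is n(n+1)/2 with n = 3.
3·4/2 = 12/2 = 6.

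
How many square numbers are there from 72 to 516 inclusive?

14

The n-th square number is n².
Smallest index with value ≥ 72: n = 9 (giving 81).
Largest index with value ≤ 516: n = 22 (giving 484).
Indices 9 through 22: 14 terms.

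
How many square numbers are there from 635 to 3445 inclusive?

The n-th square number is n².
Smallest index with value ≥ 635: n = 26 (giving 676).
Largest index with value ≤ 3445: n = 58 (giving 3364).
Indices 26 through 58: 33 terms.

33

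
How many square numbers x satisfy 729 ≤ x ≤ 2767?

26

The n-th square number is n².
Smallest index with value ≥ 729: n = 27 (giving 729).
Largest index with value ≤ 2767: n = 52 (giving 2704).
Indices 27 through 52: 26 terms.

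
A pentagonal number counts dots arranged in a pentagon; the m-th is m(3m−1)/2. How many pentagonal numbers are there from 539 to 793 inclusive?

The n-th pentagonal number is n(3n−1)/2.
Smallest index with value ≥ 539: n = 20 (giving 590).
Largest index with value ≤ 793: n = 23 (giving 782).
Indices 20 through 23: 4 terms.

4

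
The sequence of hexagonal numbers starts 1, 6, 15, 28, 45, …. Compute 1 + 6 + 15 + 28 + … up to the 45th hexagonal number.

Σ i(2i−1) = 2Σi² − Σi over i = 1..45.
Σi = 1035 and Σi² = 31395.
2·31395 − 1·1035 = 61755.

61755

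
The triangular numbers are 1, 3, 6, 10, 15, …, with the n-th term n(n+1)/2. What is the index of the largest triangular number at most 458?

29

Solve n(n+1)/2 ≤ 458 for integer n.
n = 29 gives 435 ≤ 458, while n = 30 gives 465 > 458; so the answer is index 29.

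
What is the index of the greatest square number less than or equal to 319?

Solve n² ≤ 319 for integer n.
n = 17 gives 289 ≤ 319, while n = 18 gives 324 > 319; so the answer is index 17.

17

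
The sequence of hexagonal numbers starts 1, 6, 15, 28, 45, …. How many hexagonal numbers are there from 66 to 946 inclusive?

The n-th hexagonal number is n(2n−1).
Smallest index with value ≥ 66: n = 6 (giving 66).
Largest index with value ≤ 946: n = 22 (giving 946).
Indices 6 through 22: 17 terms.

17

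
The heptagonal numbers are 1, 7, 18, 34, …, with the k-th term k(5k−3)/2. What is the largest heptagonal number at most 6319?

6175

Solve n(5n−3)/2 ≤ 6319 for integer n.
n = 50 gives 6175 ≤ 6319, while n = 51 gives 6426 > 6319; so the answer is 6175.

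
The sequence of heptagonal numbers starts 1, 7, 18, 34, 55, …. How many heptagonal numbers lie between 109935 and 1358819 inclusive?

528

The n-th heptagonal number is n(5n−3)/2.
Smallest index with value ≥ 109935: n = 210 (giving 109935).
Largest index with value ≤ 1358819: n = 737 (giving 1356817).
Indices 210 through 737: 528 terms.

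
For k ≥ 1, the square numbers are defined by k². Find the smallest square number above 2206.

Solve n² > 2206 for integer n.
The largest n with value ≤ 2206 is 46 (since 2116 ≤ 2206 < 2209), so the first above is n = 47, value 2209.

2209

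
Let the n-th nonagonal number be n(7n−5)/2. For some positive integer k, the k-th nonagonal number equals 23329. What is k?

Set n(7n−5)/2 = 23329, giving 7n² − 5n − 46658 = 0.
The discriminant is 25 + 56·23329 = 1306449, and √1306449 = 1143.
So n = (5 + 1143) / 14 = 1148/14 = 82.

82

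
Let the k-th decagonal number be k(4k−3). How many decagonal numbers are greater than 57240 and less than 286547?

148

The n-th decagonal number is n(4n−3).
Smallest index with value > 57240: n = 121 (giving 58201).
Largest index with value < 286547: n = 268 (giving 286492).
Indices 121 through 268: 148 terms.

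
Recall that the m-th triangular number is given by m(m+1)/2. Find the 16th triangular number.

136

The 16th triangular number is n(n+1)/2 with n = 16.
16·17/2 = 272/2 = 136.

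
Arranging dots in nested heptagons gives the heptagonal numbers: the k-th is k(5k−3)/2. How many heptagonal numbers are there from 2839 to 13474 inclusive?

The n-th heptagonal number is n(5n−3)/2.
Smallest index with value ≥ 2839: n = 34 (giving 2839).
Largest index with value ≤ 13474: n = 73 (giving 13213).
Indices 34 through 73: 40 terms.

40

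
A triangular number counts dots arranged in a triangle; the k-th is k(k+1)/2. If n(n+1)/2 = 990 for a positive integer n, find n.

Set n(n+1)/2 = 990, giving n² + n − 1980 = 0.
So n = (-1 + 89) / 2 = 88/2 = 44.

44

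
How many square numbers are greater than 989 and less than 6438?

The n-th square number is n².
Smallest index with value > 989: n = 32 (giving 1024).
Largest index with value < 6438: n = 80 (giving 6400).
Indices 32 through 80: 49 terms.

49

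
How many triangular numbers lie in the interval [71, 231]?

The n-th triangular number is n(n+1)/2.
Smallest index with value ≥ 71: n = 12 (giving 78).
Largest index with value ≤ 231: n = 21 (giving 231).
Indices 12 through 21: 10 terms.

10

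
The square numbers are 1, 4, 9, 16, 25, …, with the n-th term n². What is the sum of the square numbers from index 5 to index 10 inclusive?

355

Σ_{i=5}^{10} i² = 385 − 30 = 355.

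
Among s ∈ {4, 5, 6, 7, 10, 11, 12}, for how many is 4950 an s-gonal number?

1

s = 4: P(4, 70) = 4900 and P(4, 71) = 5041; 4950 is not s-gonal.
s = 5: P(5, 57) = 4845 and P(5, 58) = 5017; 4950 is not s-gonal.
s = 6: P(6, 50) = 4950. ✓
s = 7: P(7, 44) = 4774 and P(7, 45) = 4995; 4950 is not s-gonal.
s = 10: P(10, 35) = 4795 and P(10, 36) = 5076; 4950 is not s-gonal.
s = 11: P(11, 33) = 4785 and P(11, 34) = 5083; 4950 is not s-gonal.
s = 12: P(12, 31) = 4681 and P(12, 32) = 4992; 4950 is not s-gonal.
Hits: s ∈ {6} → 1.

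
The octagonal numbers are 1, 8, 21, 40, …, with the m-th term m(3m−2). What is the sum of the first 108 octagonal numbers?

1265490

Σ i(3i−2) = 3Σi² − 2Σi over i = 1..108.
Σi = 5886 and Σi² = 425754.
3·425754 − 2·5886 = 1265490.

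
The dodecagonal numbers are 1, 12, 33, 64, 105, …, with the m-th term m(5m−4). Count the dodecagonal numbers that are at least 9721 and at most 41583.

The n-th dodecagonal number is n(5n−4).
Smallest index with value ≥ 9721: n = 45 (giving 9945).
Largest index with value ≤ 41583: n = 91 (giving 41041).
Indices 45 through 91: 47 terms.

47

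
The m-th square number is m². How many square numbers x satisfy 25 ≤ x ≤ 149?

The n-th square number is n².
Smallest index with value ≥ 25: n = 5 (giving 25).
Largest index with value ≤ 149: n = 12 (giving 144).
Indices 5 through 12: 8 terms.

8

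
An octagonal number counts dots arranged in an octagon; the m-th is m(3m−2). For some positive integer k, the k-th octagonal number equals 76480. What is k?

160

Set n(3n−2) = 76480, giving 3n² − 2n − 76480 = 0.
So n = (2 + 958) / 6 = 960/6 = 160.
Check: 160·(3·160 − 2) = 76480. ✓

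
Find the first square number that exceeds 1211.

Solve n² > 1211 for integer n.
The largest n with value ≤ 1211 is 34 (since 1156 ≤ 1211 < 1225), so the first above is n = 35, value 1225.

1225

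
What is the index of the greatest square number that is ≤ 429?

Solve n² ≤ 429 for integer n.
n = 20 gives 400 ≤ 429, while n = 21 gives 441 > 429; so the answer is index 20.

20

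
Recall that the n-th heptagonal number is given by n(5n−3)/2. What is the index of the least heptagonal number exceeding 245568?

314

Solve n(5n−3)/2 > 245568 for integer n.
The largest n with value ≤ 245568 is 313 (since 244453 ≤ 245568 < 246019), so the first above is n = 314, value 246019.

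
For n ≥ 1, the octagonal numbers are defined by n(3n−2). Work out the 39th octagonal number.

The 39th octagonal number is n(3n−2) with n = 39.
39·(3·39 − 2) = 39·115 = 4485.

4485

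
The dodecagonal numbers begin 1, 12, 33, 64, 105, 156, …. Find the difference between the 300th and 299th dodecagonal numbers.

2991

Consecutive dodecagonal numbers differ by 10n − 9: here 10·300 − 9 = 2991.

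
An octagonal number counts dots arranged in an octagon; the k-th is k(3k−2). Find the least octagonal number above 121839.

Solve n(3n−2) > 121839 for integer n.
The largest n with value ≤ 121839 is 201 (since 120801 ≤ 121839 < 122008), so the first above is n = 202, value 122008.

122008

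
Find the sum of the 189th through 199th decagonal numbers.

1650022

Σ i(4i−3) = 4Σi² − 3Σi over i = 189..199.
Σi = 19900 − 17766 = 2134 and Σi² = 2646700 − 2232594 = 414106.
4·414106 − 3·2134 = 1650022.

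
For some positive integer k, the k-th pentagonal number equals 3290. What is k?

47

Set n(3n−1)/2 = 3290, giving 3n² − n − 6580 = 0.
The discriminant is 1 + 24·3290 = 78961, and √78961 = 281.
So n = (1 + 281) / 6 = 282/6 = 47.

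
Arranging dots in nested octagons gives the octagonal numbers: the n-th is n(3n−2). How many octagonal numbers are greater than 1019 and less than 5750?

The n-th octagonal number is n(3n−2).
Smallest index with value > 1019: n = 19 (giving 1045).
Largest index with value < 5750: n = 44 (giving 5720).
Indices 19 through 44: 26 terms.

26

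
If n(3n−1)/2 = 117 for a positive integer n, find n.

9

Set n(3n−1)/2 = 117, giving 3n² − n − 234 = 0.
The discriminant is 1 + 24·117 = 2809, and √2809 = 53.
So n = (1 + 53) / 6 = 54/6 = 9.
Check: 9·(3·9 − 1)/2 = 117. ✓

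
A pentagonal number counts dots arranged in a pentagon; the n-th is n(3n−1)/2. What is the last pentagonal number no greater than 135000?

134850

Solve n(3n−1)/2 ≤ 135000 for integer n.
n = 300 gives 134850 ≤ 135000, while n = 301 gives 135751 > 135000; so the answer is 134850.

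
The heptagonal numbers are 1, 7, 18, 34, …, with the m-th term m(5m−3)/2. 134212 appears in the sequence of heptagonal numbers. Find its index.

232

Set n(5n−3)/2 = 134212, giving 5n² − 3n − 268424 = 0.
The discriminant is 9 + 40·134212 = 5368489, and √5368489 = 2317.
So n = (3 + 2317) / 10 = 2320/10 = 232.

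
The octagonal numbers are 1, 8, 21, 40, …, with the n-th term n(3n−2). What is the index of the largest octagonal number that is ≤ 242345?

284

Solve n(3n−2) ≤ 242345 for integer n.
n = 284 gives 241400 ≤ 242345, while n = 285 gives 243105 > 242345; so the answer is index 284.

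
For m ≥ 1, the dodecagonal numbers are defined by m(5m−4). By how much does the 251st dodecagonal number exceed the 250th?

2501

Consecutive dodecagonal numbers differ by 10n − 9: here 10·251 − 9 = 2501.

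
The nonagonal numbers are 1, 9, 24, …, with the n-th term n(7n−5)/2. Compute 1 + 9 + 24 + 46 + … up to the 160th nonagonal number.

4791360

Σ i(7i−5)/2 = (7Σi² − 5Σi) / 2 over i = 1..160.
Σi = 12880 and Σi² = 1378160.
(7·1378160 − 5·12880) / 2 = 9582720/2 = 4791360.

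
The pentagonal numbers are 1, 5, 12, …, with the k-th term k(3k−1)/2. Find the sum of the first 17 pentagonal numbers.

2601

Σ i(3i−1)/2 = (3Σi² − Σi) / 2 over i = 1..17.
Σi = 153 and Σi² = 1785.
(3·1785 − 1·153) / 2 = 5202/2 = 2601.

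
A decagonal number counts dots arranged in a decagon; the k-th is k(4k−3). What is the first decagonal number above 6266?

Solve n(4n−3) > 6266 for integer n.
The largest n with value ≤ 6266 is 39 (since 5967 ≤ 6266 < 6280), so the first above is n = 40, value 6280.

6280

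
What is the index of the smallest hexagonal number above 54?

6

Solve n(2n−1) > 54 for integer n.
The largest n with value ≤ 54 is 5 (since 45 ≤ 54 < 66), so the first above is n = 6, value 66.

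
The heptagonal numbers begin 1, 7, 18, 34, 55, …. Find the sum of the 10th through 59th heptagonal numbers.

172225

Σ i(5i−3)/2 = (5Σi² − 3Σi) / 2 over i = 10..59.
Σi = 1770 − 45 = 1725 and Σi² = 70210 − 285 = 69925.
(5·69925 − 3·1725) / 2 = 344450/2 = 172225.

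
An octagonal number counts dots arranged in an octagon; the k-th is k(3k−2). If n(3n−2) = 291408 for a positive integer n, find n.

Set n(3n−2) = 291408, giving 3n² − 2n − 291408 = 0.
The discriminant is 4 + 12·291408 = 3496900, and √3496900 = 1870.
So n = (2 + 1870) / 6 = 1872/6 = 312.

312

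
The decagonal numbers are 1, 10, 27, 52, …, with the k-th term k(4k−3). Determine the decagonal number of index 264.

277992

264·(4·264 − 3) = 264·1053 = 277992.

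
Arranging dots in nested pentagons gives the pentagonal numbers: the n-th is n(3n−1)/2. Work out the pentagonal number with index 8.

The 8th pentagonal number is n(3n−1)/2 with n = 8.
8·(3·8 − 1)/2 = 8·23/2 = 92.

92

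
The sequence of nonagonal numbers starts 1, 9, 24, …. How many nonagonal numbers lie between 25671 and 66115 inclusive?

The n-th nonagonal number is n(7n−5)/2.
Smallest index with value ≥ 25671: n = 86 (giving 25671).
Largest index with value ≤ 66115: n = 137 (giving 65349).
Indices 86 through 137: 52 terms.

52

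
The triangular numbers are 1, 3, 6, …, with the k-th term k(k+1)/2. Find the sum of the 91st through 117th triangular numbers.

148239

Σ i(i+1)/2 = (Σi² + Σi) / 2 over i = 91..117.
Σi = 6903 − 4095 = 2808 and Σi² = 540735 − 247065 = 293670.
(1·293670 + 1·2808) / 2 = 296478/2 = 148239.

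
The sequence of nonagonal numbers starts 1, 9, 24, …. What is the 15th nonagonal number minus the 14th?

Consecutive nonagonal numbers differ by 7n − 6: here 7·15 − 6 = 99.

99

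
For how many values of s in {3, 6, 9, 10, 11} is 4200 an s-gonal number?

s = 3: P(3, 91) = 4186 and P(3, 92) = 4278; 4200 is not s-gonal.
s = 6: P(6, 46) = 4186 and P(6, 47) = 4371; 4200 is not s-gonal.
s = 9: P(9, 35) = 4200. ✓
s = 10: P(10, 32) = 4000 and P(10, 33) = 4257; 4200 is not s-gonal.
s = 11: P(11, 30) = 3945 and P(11, 31) = 4216; 4200 is not s-gonal.
Hits: s ∈ {9} → 1.

1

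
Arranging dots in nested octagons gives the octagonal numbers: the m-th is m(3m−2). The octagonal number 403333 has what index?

Set n(3n−2) = 403333, giving 3n² − 2n − 403333 = 0.
The discriminant is 4 + 12·403333 = 4840000, and √4840000 = 2200.
So n = (2 + 2200) / 6 = 2202/6 = 367.
Check: 367·(3·367 − 2) = 403333. ✓

367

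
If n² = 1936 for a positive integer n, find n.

We need n² = 1936, so n = √1936 = 44.

44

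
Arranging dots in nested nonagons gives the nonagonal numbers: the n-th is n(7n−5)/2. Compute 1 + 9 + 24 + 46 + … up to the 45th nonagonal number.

Σ i(7i−5)/2 = (7Σi² − 5Σi) / 2 over i = 1..45.
Σi = 1035 and Σi² = 31395.
(7·31395 − 5·1035) / 2 = 214590/2 = 107295.

107295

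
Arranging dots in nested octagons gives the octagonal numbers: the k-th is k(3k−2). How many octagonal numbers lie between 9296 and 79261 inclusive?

107

The n-th octagonal number is n(3n−2).
Smallest index with value ≥ 9296: n = 56 (giving 9296).
Largest index with value ≤ 79261: n = 162 (giving 78408).
Indices 56 through 162: 107 terms.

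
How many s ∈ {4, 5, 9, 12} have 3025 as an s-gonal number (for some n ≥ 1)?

2

s = 4: P(4, 55) = 3025. ✓
s = 5: P(5, 45) = 3015 and P(5, 46) = 3151; 3025 is not s-gonal.
s = 9: P(9, 29) = 2871 and P(9, 30) = 3075; 3025 is not s-gonal.
s = 12: P(12, 25) = 3025. ✓
Hits: s ∈ {4, 12} → 2.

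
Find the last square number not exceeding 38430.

38416

Solve n² ≤ 38430 for integer n.
n = 196 gives 38416 ≤ 38430, while n = 197 gives 38809 > 38430; so the answer is 38416.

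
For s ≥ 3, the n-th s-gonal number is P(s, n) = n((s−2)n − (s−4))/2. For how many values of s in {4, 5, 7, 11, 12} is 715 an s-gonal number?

2

s = 4: P(4, 26) = 676 and P(4, 27) = 729; 715 is not s-gonal.
s = 5: P(5, 22) = 715. ✓
s = 7: P(7, 17) = 697 and P(7, 18) = 783; 715 is not s-gonal.
s = 11: P(11, 13) = 715. ✓
s = 12: P(12, 12) = 672 and P(12, 13) = 793; 715 is not s-gonal.
Hits: s ∈ {5, 11} → 2.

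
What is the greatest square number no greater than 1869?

1849

Solve n² ≤ 1869 for integer n.
n = 43 gives 1849 ≤ 1869, while n = 44 gives 1936 > 1869; so the answer is 1849.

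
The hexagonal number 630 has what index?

18

Set n(2n−1) = 630, giving 2n² − n − 630 = 0.
The discriminant is 1 + 8·630 = 5041, and √5041 = 71.
So n = (1 + 71) / 4 = 72/4 = 18.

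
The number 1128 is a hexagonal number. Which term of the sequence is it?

24

Set n(2n−1) = 1128, giving 2n² − n − 1128 = 0.
So n = (1 + 95) / 4 = 96/4 = 24.
Check: 24·(2·24 − 1) = 1128. ✓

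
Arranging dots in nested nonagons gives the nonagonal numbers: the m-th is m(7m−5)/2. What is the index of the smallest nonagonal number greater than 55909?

Solve n(7n−5)/2 > 55909 for integer n.
The largest n with value ≤ 55909 is 126 (since 55251 ≤ 55909 < 56134), so the first above is n = 127, value 56134.

127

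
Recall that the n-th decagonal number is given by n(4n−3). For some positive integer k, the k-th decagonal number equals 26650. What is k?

Set n(4n−3) = 26650, giving 4n² − 3n − 26650 = 0.
The discriminant is 9 + 16·26650 = 426409, and √426409 = 653.
So n = (3 + 653) / 8 = 656/8 = 82.

82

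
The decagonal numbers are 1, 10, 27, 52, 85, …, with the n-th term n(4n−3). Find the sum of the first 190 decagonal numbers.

Σ i(4i−3) = 4Σi² − 3Σi over i = 1..190.
Σi = 18145 and Σi² = 2304415.
4·2304415 − 3·18145 = 9163225.

9163225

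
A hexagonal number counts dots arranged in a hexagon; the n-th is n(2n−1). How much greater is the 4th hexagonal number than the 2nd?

4·(2·4 − 1) = 28 and 2·(2·2 − 1) = 6.
Difference: 28 − 6 = 22.

22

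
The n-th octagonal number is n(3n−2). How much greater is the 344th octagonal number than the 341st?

6159

344·(3·344 − 2) = 354320 and 341·(3·341 − 2) = 348161.
Difference: 354320 − 348161 = 6159.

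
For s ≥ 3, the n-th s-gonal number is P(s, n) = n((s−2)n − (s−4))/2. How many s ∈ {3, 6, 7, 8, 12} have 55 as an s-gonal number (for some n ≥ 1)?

2

s = 3: P(3, 10) = 55. ✓
s = 6: P(6, 5) = 45 and P(6, 6) = 66; 55 is not s-gonal.
s = 7: P(7, 5) = 55. ✓
s = 8: P(8, 4) = 40 and P(8, 5) = 65; 55 is not s-gonal.
s = 12: P(12, 3) = 33 and P(12, 4) = 64; 55 is not s-gonal.
Hits: s ∈ {3, 7} → 2.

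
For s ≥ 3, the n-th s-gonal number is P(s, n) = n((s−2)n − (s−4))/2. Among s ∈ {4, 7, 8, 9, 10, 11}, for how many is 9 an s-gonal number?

s = 4: P(4, 3) = 9. ✓
s = 7: P(7, 2) = 7 and P(7, 3) = 18; 9 is not s-gonal.
s = 8: P(8, 2) = 8 and P(8, 3) = 21; 9 is not s-gonal.
s = 9: P(9, 2) = 9. ✓
s = 10: P(10, 1) = 1 and P(10, 2) = 10; 9 is not s-gonal.
s = 11: P(11, 1) = 1 and P(11, 2) = 11; 9 is not s-gonal.
Hits: s ∈ {4, 9} → 2.

2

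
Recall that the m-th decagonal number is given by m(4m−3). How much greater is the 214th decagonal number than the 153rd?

89365

214·(4·214 − 3) = 182542 and 153·(4·153 − 3) = 93177.
Difference: 182542 − 93177 = 89365.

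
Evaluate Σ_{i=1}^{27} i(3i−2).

20034

Σ i(3i−2) = 3Σi² − 2Σi over i = 1..27.
Σi = 378 and Σi² = 6930.
3·6930 − 2·378 = 20034.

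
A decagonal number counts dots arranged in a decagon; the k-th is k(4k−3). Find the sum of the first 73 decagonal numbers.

521293

Σ i(4i−3) = 4Σi² − 3Σi over i = 1..73.
Σi = 2701 and Σi² = 132349.
4·132349 − 3·2701 = 521293.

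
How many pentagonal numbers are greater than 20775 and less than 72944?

The n-th pentagonal number is n(3n−1)/2.
Smallest index with value > 20775: n = 118 (giving 20827).
Largest index with value < 72944: n = 220 (giving 72490).
Indices 118 through 220: 103 terms.

103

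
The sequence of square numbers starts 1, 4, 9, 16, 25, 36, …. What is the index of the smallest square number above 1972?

Solve n² > 1972 for integer n.
The largest n with value ≤ 1972 is 44 (since 1936 ≤ 1972 < 2025), so the first above is n = 45, value 2025.

45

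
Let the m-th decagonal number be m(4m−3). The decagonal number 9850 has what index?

50

Set n(4n−3) = 9850, giving 4n² − 3n − 9850 = 0.
The discriminant is 9 + 16·9850 = 157609, and √157609 = 397.
So n = (3 + 397) / 8 = 400/8 = 50.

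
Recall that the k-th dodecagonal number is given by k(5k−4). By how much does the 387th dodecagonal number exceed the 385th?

387·(5·387 − 4) = 747297 and 385·(5·385 − 4) = 739585.
Difference: 747297 − 739585 = 7712.

7712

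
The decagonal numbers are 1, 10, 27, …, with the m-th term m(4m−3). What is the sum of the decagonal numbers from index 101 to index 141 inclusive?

Σ i(4i−3) = 4Σi² − 3Σi over i = 101..141.
Σi = 10011 − 5050 = 4961 and Σi² = 944371 − 338350 = 606021.
4·606021 − 3·4961 = 2409201.

2409201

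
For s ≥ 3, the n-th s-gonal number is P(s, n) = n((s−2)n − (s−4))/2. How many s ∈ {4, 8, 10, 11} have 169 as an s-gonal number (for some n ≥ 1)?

1

s = 4: P(4, 13) = 169. ✓
s = 8: P(8, 7) = 133 and P(8, 8) = 176; 169 is not s-gonal.
s = 10: P(10, 6) = 126 and P(10, 7) = 175; 169 is not s-gonal.
s = 11: P(11, 6) = 141 and P(11, 7) = 196; 169 is not s-gonal.
Hits: s ∈ {4} → 1.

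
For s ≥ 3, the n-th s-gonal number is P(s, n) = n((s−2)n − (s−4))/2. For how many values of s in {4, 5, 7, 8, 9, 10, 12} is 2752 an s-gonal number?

1

s = 4: P(4, 52) = 2704 and P(4, 53) = 2809; 2752 is not s-gonal.
s = 5: P(5, 43) = 2752. ✓
s = 7: P(7, 33) = 2673 and P(7, 34) = 2839; 2752 is not s-gonal.
s = 8: P(8, 30) = 2640 and P(8, 31) = 2821; 2752 is not s-gonal.
s = 9: P(9, 28) = 2674 and P(9, 29) = 2871; 2752 is not s-gonal.
s = 10: P(10, 26) = 2626 and P(10, 27) = 2835; 2752 is not s-gonal.
s = 12: P(12, 23) = 2553 and P(12, 24) = 2784; 2752 is not s-gonal.
Hits: s ∈ {5} → 1.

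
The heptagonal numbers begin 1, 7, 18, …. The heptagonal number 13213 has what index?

73

Set n(5n−3)/2 = 13213, giving 5n² − 3n − 26426 = 0.
The discriminant is 9 + 40·13213 = 528529, and √528529 = 727.
So n = (3 + 727) / 10 = 730/10 = 73.
Check: 73·(5·73 − 3)/2 = 13213. ✓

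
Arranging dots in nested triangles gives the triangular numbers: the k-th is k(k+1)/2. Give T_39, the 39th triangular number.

39·40/2 = 1560/2 = 780.

780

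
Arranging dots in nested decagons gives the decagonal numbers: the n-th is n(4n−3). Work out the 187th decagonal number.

The 187th decagonal number is n(4n−3) with n = 187.
187·(4·187 − 3) = 187·745 = 139315.

139315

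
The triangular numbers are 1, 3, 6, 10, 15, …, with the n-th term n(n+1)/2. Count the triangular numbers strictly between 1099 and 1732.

The n-th triangular number is n(n+1)/2.
Smallest index with value > 1099: n = 47 (giving 1128).
Largest index with value < 1732: n = 58 (giving 1711).
Indices 47 through 58: 12 terms.

12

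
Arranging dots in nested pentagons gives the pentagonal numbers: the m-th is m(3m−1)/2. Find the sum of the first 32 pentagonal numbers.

16896

Σ i(3i−1)/2 = (3Σi² − Σi) / 2 over i = 1..32.
Σi = 528 and Σi² = 11440.
(3·11440 − 1·528) / 2 = 33792/2 = 16896.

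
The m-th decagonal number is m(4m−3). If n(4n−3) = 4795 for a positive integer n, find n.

35

Set n(4n−3) = 4795, giving 4n² − 3n − 4795 = 0.
The discriminant is 9 + 16·4795 = 76729, and √76729 = 277.
So n = (3 + 277) / 8 = 280/8 = 35.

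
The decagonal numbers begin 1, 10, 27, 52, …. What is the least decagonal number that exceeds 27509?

27972

Solve n(4n−3) > 27509 for integer n.
The largest n with value ≤ 27509 is 83 (since 27307 ≤ 27509 < 27972), so the first above is n = 84, value 27972.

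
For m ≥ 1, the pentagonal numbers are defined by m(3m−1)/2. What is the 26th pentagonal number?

The 26th pentagonal number is n(3n−1)/2 with n = 26.
26·(3·26 − 1)/2 = 26·77/2 = 1001.

1001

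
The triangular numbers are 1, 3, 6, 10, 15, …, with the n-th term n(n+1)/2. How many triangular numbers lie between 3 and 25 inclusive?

The n-th triangular number is n(n+1)/2.
Smallest index with value ≥ 3: n = 2 (giving 3).
Largest index with value ≤ 25: n = 6 (giving 21).
Indices 2 through 6: 5 terms.

5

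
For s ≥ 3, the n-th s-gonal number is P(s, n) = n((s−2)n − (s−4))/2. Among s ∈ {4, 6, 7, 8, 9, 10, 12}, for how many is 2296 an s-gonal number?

1

s = 4: P(4, 47) = 2209 and P(4, 48) = 2304; 2296 is not s-gonal.
s = 6: P(6, 34) = 2278 and P(6, 35) = 2415; 2296 is not s-gonal.
s = 7: P(7, 30) = 2205 and P(7, 31) = 2356; 2296 is not s-gonal.
s = 8: P(8, 28) = 2296. ✓
s = 9: P(9, 25) = 2125 and P(9, 26) = 2301; 2296 is not s-gonal.
s = 10: P(10, 24) = 2232 and P(10, 25) = 2425; 2296 is not s-gonal.
s = 12: P(12, 21) = 2121 and P(12, 22) = 2332; 2296 is not s-gonal.
Hits: s ∈ {8} → 1.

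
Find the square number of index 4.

The 4th square number is n² with n = 4.
4² = 16.

16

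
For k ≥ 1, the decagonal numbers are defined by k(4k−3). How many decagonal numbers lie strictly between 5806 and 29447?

48

The n-th decagonal number is n(4n−3).
Smallest index with value > 5806: n = 39 (giving 5967).
Largest index with value < 29447: n = 86 (giving 29326).
Indices 39 through 86: 48 terms.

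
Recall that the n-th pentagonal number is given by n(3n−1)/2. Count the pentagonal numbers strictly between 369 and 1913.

The n-th pentagonal number is n(3n−1)/2.
Smallest index with value > 369: n = 16 (giving 376).
Largest index with value < 1913: n = 35 (giving 1820).
Indices 16 through 35: 20 terms.

20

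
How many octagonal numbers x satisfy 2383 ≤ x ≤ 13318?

The n-th octagonal number is n(3n−2).
Smallest index with value ≥ 2383: n = 29 (giving 2465).
Largest index with value ≤ 13318: n = 66 (giving 12936).
Indices 29 through 66: 38 terms.

38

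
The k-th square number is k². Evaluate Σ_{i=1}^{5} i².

55

Σ_{i=1}^{5} i² = 5·6·11/6 = 55.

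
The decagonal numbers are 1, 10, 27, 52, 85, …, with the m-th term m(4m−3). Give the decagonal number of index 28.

3052

28·(4·28 − 3) = 28·109 = 3052.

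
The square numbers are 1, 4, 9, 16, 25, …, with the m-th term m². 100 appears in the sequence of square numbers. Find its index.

10

We need n² = 100, so n = √100 = 10.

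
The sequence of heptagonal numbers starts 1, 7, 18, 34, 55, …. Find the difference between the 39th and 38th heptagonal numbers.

Consecutive heptagonal numbers differ by 5n − 4: here 5·39 − 4 = 191.

191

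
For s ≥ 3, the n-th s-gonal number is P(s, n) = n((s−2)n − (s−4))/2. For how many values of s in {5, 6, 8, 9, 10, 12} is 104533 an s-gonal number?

1

s = 5: P(5, 264) = 104412 and P(5, 265) = 105205; 104533 is not s-gonal.
s = 6: P(6, 228) = 103740 and P(6, 229) = 104653; 104533 is not s-gonal.
s = 8: P(8, 187) = 104533. ✓
s = 9: P(9, 173) = 104319 and P(9, 174) = 105531; 104533 is not s-gonal.
s = 10: P(10, 162) = 104490 and P(10, 163) = 105787; 104533 is not s-gonal.
s = 12: P(12, 144) = 103104 and P(12, 145) = 104545; 104533 is not s-gonal.
Hits: s ∈ {8} → 1.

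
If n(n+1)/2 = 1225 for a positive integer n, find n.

Set n(n+1)/2 = 1225, giving n² + n − 2450 = 0.
The discriminant is 1 + 8·1225 = 9801, and √9801 = 99.
So n = (-1 + 99) / 2 = 98/2 = 49.

49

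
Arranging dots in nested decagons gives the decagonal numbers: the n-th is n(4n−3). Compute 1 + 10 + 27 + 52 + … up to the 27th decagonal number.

26586

Σ i(4i−3) = 4Σi² − 3Σi over i = 1..27.
Σi = 378 and Σi² = 6930.
4·6930 − 3·378 = 26586.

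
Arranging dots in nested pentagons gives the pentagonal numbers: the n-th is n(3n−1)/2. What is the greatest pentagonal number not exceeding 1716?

Solve n(3n−1)/2 ≤ 1716 for integer n.
n = 33 gives 1617 ≤ 1716, while n = 34 gives 1717 > 1716; so the answer is 1617.

1617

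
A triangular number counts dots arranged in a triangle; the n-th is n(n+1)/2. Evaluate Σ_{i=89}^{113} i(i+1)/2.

129425

Σ i(i+1)/2 = (Σi² + Σi) / 2 over i = 89..113.
Σi = 6441 − 3916 = 2525 and Σi² = 487369 − 231044 = 256325.
(1·256325 + 1·2525) / 2 = 258850/2 = 129425.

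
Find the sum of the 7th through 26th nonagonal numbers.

Σ i(7i−5)/2 = (7Σi² − 5Σi) / 2 over i = 7..26.
Σi = 351 − 21 = 330 and Σi² = 6201 − 91 = 6110.
(7·6110 − 5·330) / 2 = 41120/2 = 20560.

20560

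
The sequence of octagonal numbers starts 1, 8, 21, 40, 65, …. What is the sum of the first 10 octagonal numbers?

Σ i(3i−2) = 3Σi² − 2Σi over i = 1..10.
Σi = 55 and Σi² = 385.
3·385 − 2·55 = 1045.

1045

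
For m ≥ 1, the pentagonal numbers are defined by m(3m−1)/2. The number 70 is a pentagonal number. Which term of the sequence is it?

7

Set n(3n−1)/2 = 70, giving 3n² − n − 140 = 0.
The discriminant is 1 + 24·70 = 1681, and √1681 = 41.
So n = (1 + 41) / 6 = 42/6 = 7.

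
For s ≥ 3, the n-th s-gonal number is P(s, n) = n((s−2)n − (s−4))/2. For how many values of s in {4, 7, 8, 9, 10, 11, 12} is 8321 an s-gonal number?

1

s = 4: P(4, 91) = 8281 and P(4, 92) = 8464; 8321 is not s-gonal.
s = 7: P(7, 57) = 8037 and P(7, 58) = 8323; 8321 is not s-gonal.
s = 8: P(8, 53) = 8321. ✓
s = 9: P(9, 49) = 8281 and P(9, 50) = 8625; 8321 is not s-gonal.
s = 10: P(10, 45) = 7965 and P(10, 46) = 8326; 8321 is not s-gonal.
s = 11: P(11, 43) = 8170 and P(11, 44) = 8558; 8321 is not s-gonal.
s = 12: P(12, 41) = 8241 and P(12, 42) = 8652; 8321 is not s-gonal.
Hits: s ∈ {8} → 1.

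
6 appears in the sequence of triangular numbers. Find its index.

Set n(n+1)/2 = 6, giving n² + n − 12 = 0.
The discriminant is 1 + 8·6 = 49, and √49 = 7.
So n = (-1 + 7) / 2 = 6/2 = 3.
Check: 3·4/2 = 6. ✓

3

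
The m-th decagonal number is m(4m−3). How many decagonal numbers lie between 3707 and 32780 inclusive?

60

The n-th decagonal number is n(4n−3).
Smallest index with value ≥ 3707: n = 31 (giving 3751).
Largest index with value ≤ 32780: n = 90 (giving 32130).
Indices 31 through 90: 60 terms.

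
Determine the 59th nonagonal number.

12036

59·(7·59 − 5)/2 = 59·408/2 = 59·204 = 12036.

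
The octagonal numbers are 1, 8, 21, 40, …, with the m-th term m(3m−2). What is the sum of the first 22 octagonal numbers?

10879

Σ i(3i−2) = 3Σi² − 2Σi over i = 1..22.
Σi = 253 and Σi² = 3795.
3·3795 − 2·253 = 10879.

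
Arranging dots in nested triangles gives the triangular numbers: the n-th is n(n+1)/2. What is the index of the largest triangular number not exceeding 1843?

Solve n(n+1)/2 ≤ 1843 for integer n.
n = 60 gives 1830 ≤ 1843, while n = 61 gives 1891 > 1843; so the answer is index 60.

60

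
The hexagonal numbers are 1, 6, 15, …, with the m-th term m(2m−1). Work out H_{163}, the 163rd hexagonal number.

The 163rd hexagonal number is n(2n−1) with n = 163.
163·(2·163 − 1) = 163·325 = 52975.

52975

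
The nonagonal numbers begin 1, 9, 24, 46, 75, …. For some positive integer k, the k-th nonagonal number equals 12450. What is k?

Set n(7n−5)/2 = 12450, giving 7n² − 5n − 24900 = 0.
The discriminant is 25 + 56·12450 = 697225, and √697225 = 835.
So n = (5 + 835) / 14 = 840/14 = 60.

60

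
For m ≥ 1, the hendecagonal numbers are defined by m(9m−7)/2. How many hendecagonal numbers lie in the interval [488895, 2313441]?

The n-th hendecagonal number is n(9n−7)/2.
Smallest index with value ≥ 488895: n = 330 (giving 488895).
Largest index with value ≤ 2313441: n = 717 (giving 2310891).
Indices 330 through 717: 388 terms.

388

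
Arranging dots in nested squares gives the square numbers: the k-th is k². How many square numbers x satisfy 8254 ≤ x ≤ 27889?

77

The n-th square number is n².
Smallest index with value ≥ 8254: n = 91 (giving 8281).
Largest index with value ≤ 27889: n = 167 (giving 27889).
Indices 91 through 167: 77 terms.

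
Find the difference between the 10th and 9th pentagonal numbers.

Consecutive pentagonal numbers differ by 3n − 2: here 3·10 − 2 = 28.

28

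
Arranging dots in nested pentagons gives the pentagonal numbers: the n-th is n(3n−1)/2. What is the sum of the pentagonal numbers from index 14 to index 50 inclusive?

Σ i(3i−1)/2 = (3Σi² − Σi) / 2 over i = 14..50.
Σi = 1275 − 91 = 1184 and Σi² = 42925 − 819 = 42106.
(3·42106 − 1·1184) / 2 = 125134/2 = 62567.

62567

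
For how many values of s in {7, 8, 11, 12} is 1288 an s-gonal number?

1

s = 7: P(7, 23) = 1288. ✓
s = 8: P(8, 21) = 1281 and P(8, 22) = 1408; 1288 is not s-gonal.
s = 11: P(11, 17) = 1241 and P(11, 18) = 1395; 1288 is not s-gonal.
s = 12: P(12, 16) = 1216 and P(12, 17) = 1377; 1288 is not s-gonal.
Hits: s ∈ {7} → 1.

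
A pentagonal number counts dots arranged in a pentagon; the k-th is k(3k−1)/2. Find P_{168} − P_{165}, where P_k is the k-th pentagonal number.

1497

168·(3·168 − 1)/2 = 42252 and 165·(3·165 − 1)/2 = 40755.
Difference: 42252 − 40755 = 1497.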